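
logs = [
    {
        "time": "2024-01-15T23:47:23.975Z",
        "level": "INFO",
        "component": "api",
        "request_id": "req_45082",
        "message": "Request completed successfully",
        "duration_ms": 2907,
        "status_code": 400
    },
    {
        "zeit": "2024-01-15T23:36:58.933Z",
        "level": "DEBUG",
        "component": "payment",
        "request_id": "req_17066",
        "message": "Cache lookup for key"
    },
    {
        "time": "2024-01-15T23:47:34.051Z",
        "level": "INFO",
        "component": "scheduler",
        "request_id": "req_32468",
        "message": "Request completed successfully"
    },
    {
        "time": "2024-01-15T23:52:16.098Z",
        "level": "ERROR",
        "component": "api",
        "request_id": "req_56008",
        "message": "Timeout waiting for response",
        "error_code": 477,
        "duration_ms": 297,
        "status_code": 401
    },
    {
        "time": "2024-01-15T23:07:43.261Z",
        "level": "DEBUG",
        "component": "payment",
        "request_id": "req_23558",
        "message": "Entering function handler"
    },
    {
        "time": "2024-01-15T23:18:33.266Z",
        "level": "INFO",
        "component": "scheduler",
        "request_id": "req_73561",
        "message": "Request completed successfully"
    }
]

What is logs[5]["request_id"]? "req_73561"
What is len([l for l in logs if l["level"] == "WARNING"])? 0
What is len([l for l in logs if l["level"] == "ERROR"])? 1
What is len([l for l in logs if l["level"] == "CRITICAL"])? 0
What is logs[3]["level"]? "ERROR"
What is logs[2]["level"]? "INFO"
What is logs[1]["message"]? "Cache lookup for key"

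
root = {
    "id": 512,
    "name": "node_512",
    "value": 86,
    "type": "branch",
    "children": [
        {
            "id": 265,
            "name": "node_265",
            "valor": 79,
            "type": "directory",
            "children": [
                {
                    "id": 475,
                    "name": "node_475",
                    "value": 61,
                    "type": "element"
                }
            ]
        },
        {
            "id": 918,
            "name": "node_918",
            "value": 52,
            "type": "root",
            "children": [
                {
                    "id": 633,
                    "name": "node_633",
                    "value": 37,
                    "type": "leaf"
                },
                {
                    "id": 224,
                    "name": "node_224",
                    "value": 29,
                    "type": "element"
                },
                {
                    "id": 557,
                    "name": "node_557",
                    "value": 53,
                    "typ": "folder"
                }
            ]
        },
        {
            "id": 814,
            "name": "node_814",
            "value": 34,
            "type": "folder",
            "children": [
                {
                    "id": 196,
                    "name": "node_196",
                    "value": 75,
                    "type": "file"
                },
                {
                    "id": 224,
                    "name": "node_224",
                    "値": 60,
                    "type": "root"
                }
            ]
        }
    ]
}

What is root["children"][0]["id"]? 265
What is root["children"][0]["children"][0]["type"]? "element"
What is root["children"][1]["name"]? "node_918"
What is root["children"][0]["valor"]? 79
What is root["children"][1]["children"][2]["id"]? 557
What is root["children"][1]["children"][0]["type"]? "leaf"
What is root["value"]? 86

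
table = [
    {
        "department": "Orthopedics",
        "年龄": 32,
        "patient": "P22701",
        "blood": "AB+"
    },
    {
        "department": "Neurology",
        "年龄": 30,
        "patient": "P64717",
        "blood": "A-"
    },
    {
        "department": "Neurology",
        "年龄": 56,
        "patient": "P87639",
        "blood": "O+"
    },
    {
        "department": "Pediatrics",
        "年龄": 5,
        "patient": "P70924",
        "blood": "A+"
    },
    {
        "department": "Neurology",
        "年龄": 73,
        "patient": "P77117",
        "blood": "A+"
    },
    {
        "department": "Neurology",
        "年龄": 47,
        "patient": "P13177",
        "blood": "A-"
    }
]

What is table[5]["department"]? "Neurology"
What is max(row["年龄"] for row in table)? 73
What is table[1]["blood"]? "A-"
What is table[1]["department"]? "Neurology"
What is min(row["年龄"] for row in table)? 5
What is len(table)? 6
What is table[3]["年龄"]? 5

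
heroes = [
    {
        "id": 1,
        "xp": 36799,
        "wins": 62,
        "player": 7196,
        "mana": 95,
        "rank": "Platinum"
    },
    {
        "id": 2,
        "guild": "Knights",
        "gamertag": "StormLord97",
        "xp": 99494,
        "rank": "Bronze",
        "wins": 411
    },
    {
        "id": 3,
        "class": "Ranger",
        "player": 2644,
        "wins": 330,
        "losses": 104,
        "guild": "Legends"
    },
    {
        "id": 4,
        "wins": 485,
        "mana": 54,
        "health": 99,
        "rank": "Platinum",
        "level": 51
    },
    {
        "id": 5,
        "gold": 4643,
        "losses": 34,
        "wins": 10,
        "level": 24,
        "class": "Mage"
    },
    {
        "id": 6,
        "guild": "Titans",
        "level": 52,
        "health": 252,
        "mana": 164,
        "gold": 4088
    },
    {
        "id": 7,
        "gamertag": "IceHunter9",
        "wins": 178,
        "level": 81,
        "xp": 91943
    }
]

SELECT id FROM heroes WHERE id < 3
[1, 2]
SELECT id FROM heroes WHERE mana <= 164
[1, 4, 6]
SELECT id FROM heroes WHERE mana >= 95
[1, 6]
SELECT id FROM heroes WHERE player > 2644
[1]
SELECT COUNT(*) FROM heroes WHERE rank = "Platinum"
2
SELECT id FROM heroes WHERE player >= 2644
[1, 3]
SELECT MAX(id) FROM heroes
7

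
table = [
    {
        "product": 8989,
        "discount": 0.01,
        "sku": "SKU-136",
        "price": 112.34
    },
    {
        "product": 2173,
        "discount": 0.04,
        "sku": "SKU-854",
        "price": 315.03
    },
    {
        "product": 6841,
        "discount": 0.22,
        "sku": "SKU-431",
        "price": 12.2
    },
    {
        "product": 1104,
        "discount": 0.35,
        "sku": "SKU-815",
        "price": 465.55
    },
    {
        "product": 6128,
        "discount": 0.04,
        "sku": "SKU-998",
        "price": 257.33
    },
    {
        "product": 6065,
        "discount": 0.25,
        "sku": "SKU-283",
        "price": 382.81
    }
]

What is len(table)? 6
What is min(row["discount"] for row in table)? 0.01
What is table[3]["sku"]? "SKU-815"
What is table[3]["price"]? 465.55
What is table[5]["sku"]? "SKU-283"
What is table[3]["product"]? 1104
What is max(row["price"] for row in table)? 465.55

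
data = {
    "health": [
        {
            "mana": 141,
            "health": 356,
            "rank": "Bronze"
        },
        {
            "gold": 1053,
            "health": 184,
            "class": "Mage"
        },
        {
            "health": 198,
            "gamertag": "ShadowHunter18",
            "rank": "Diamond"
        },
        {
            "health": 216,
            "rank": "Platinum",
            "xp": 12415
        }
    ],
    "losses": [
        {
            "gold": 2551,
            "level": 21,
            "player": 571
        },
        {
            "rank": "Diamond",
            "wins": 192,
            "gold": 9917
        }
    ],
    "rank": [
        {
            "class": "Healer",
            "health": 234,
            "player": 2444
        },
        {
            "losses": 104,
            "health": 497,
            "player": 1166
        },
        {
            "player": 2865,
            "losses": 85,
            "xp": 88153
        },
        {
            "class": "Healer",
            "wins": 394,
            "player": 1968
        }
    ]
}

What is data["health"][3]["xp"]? 12415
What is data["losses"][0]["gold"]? 2551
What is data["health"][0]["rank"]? "Bronze"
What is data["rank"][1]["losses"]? 104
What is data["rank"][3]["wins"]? 394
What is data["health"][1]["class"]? "Mage"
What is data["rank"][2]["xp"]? 88153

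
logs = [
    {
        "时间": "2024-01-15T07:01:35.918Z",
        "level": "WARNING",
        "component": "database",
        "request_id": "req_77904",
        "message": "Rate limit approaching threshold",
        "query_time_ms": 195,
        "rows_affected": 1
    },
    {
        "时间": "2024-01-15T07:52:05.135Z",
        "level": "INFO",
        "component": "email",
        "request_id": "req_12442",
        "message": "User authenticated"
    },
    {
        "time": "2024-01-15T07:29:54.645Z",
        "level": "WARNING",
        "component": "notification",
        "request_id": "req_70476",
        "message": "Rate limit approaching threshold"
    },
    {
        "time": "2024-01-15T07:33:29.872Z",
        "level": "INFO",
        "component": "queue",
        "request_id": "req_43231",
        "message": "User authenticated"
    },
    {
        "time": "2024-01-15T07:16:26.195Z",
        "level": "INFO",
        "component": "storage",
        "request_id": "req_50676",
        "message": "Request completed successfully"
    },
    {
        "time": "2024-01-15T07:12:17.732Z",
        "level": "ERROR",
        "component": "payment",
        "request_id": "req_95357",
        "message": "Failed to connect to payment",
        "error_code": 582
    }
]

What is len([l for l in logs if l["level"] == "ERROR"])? 1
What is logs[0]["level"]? "WARNING"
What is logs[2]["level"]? "WARNING"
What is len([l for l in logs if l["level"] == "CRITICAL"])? 0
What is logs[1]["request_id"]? "req_12442"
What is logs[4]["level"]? "INFO"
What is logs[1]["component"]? "email"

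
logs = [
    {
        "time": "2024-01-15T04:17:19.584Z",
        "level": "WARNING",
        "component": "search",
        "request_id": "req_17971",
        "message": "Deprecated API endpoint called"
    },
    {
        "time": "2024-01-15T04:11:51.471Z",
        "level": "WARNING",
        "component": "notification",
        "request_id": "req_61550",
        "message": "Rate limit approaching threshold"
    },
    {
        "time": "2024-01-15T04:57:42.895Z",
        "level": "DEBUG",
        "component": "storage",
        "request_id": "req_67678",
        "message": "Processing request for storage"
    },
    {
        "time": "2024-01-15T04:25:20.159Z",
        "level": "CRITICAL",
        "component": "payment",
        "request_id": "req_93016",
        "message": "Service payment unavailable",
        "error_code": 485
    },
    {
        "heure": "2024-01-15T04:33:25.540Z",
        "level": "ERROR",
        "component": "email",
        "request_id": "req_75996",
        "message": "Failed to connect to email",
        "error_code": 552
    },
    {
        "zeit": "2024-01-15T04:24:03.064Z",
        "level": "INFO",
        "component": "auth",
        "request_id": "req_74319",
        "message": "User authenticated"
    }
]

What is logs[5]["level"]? "INFO"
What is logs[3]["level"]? "CRITICAL"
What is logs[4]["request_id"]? "req_75996"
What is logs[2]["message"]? "Processing request for storage"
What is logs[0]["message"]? "Deprecated API endpoint called"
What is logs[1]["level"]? "WARNING"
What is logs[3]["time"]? "2024-01-15T04:25:20.159Z"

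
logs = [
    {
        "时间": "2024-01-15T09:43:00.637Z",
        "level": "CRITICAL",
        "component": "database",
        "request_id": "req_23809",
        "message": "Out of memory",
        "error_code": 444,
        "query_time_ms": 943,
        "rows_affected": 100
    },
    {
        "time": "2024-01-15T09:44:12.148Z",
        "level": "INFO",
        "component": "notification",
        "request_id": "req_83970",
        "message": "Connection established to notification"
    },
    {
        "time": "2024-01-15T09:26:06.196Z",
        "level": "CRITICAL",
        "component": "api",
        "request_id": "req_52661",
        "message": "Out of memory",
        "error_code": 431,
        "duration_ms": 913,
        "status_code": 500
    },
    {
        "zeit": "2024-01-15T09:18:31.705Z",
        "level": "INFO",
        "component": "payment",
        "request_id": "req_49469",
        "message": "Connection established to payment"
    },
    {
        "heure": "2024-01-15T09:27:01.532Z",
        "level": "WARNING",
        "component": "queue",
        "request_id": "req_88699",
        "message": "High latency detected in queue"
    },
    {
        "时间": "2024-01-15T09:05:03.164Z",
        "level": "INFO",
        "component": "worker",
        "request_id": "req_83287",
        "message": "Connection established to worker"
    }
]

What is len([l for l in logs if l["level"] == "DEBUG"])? 0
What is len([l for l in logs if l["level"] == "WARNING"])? 1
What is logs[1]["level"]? "INFO"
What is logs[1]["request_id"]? "req_83970"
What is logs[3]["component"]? "payment"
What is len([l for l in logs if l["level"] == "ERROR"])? 0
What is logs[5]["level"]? "INFO"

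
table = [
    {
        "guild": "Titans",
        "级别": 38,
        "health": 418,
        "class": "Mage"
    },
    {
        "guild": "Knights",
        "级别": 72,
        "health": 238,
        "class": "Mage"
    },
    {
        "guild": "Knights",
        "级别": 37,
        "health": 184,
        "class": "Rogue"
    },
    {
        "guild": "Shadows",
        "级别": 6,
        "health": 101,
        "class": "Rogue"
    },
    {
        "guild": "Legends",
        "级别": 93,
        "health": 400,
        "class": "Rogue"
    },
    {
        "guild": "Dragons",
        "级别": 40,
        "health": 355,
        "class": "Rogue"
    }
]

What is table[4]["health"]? 400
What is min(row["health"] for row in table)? 101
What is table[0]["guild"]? "Titans"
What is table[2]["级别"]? 37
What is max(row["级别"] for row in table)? 93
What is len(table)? 6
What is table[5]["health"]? 355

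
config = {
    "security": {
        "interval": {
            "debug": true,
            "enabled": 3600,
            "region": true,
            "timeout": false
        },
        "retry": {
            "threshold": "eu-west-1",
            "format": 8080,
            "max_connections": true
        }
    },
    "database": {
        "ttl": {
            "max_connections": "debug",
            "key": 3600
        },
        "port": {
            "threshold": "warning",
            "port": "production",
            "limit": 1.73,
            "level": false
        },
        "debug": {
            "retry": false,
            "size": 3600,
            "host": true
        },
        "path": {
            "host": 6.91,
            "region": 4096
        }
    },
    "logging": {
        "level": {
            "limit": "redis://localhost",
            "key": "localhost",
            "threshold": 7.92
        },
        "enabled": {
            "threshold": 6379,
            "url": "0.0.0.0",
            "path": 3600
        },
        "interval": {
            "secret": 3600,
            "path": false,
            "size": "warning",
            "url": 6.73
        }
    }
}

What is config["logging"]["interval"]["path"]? False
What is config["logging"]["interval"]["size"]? "warning"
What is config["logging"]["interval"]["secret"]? 3600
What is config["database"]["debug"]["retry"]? False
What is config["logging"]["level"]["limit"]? "redis://localhost"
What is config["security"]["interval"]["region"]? True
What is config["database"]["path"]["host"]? 6.91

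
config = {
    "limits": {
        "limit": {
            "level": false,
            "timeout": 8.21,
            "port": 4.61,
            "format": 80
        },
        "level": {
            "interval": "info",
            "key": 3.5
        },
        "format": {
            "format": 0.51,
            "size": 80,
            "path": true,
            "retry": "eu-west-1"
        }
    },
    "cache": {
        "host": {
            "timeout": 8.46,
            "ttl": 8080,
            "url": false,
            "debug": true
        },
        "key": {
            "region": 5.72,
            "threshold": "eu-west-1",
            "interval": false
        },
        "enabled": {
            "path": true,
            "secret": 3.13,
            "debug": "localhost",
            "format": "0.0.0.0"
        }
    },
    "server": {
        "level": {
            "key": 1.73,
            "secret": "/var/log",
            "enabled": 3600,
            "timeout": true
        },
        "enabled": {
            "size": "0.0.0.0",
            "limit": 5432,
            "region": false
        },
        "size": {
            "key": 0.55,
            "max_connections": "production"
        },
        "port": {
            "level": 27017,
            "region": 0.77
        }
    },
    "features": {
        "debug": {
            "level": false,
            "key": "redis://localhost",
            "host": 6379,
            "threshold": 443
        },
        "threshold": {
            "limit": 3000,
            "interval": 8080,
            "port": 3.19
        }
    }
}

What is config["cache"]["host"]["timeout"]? 8.46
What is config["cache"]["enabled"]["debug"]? "localhost"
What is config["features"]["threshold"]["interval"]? 8080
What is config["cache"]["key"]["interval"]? False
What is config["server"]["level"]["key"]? 1.73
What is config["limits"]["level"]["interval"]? "info"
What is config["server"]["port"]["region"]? 0.77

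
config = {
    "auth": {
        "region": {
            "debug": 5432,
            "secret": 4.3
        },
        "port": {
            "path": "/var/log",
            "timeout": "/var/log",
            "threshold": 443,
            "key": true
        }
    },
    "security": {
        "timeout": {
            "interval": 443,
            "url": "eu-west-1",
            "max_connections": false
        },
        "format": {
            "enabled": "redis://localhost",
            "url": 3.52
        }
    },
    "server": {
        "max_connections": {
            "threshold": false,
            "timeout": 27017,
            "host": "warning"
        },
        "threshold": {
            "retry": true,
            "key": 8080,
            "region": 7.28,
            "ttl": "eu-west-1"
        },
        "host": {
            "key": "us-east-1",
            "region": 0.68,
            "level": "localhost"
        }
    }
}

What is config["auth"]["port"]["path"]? "/var/log"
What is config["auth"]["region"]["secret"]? 4.3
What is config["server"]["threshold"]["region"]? 7.28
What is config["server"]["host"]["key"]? "us-east-1"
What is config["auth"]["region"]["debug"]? 5432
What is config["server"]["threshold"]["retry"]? True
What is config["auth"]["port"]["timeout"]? "/var/log"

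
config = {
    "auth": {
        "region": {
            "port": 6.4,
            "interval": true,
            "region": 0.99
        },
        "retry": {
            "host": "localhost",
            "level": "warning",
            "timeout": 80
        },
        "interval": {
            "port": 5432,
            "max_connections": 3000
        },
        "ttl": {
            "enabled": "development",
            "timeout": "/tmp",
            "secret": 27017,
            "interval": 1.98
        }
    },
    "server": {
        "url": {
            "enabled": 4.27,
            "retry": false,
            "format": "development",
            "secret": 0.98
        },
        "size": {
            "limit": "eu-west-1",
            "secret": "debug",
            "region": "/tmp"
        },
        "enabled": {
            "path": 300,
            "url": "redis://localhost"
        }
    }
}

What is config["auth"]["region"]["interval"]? True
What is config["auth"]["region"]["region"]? 0.99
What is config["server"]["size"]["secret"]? "debug"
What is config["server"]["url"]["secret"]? 0.98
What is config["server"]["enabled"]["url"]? "redis://localhost"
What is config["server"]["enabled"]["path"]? 300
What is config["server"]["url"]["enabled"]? 4.27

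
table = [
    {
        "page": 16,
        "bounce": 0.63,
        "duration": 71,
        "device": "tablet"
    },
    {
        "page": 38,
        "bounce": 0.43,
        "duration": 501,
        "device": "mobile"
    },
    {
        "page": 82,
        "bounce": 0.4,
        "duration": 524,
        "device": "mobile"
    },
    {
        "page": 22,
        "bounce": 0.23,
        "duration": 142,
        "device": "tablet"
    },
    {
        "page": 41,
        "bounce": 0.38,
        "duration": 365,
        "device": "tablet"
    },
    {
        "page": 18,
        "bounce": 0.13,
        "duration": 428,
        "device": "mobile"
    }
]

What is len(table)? 6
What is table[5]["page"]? 18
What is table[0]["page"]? 16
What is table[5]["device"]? "mobile"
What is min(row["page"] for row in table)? 16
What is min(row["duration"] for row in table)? 71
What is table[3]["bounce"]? 0.23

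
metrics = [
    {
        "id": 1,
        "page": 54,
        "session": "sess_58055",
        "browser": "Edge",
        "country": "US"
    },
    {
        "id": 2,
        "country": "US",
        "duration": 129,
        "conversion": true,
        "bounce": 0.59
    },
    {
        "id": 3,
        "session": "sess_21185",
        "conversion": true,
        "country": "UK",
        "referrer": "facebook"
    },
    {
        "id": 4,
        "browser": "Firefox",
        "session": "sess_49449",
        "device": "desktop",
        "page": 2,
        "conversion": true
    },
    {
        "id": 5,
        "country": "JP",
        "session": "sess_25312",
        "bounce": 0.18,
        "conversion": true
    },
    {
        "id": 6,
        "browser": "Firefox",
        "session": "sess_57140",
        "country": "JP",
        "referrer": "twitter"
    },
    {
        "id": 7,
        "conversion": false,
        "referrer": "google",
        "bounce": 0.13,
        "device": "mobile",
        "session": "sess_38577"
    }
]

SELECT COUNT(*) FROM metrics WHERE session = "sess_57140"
1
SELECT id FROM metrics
[1, 2, 3, 4, 5, 6, 7]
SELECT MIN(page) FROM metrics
2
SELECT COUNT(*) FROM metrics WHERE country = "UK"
1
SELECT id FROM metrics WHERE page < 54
[4]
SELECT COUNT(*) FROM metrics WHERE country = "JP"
2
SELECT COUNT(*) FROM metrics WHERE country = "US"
2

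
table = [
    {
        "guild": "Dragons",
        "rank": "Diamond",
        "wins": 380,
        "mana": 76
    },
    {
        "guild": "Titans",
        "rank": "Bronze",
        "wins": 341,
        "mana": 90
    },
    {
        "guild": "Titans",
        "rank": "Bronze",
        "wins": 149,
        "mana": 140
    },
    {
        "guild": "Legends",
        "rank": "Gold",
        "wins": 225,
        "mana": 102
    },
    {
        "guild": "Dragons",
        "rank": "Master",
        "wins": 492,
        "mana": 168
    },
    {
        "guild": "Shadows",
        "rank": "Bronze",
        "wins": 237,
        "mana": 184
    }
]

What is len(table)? 6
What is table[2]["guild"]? "Titans"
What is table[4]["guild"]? "Dragons"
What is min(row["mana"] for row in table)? 76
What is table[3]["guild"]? "Legends"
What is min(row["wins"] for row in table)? 149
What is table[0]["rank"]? "Diamond"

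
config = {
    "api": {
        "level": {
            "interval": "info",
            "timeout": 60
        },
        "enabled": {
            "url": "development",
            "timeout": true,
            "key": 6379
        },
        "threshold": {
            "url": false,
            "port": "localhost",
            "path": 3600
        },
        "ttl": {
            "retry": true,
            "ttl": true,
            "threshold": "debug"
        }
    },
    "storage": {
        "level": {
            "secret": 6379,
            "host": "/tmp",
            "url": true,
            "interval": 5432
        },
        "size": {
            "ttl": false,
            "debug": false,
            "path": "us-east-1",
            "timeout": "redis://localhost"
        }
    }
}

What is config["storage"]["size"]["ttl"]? False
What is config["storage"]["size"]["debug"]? False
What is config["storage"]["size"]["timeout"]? "redis://localhost"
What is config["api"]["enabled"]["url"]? "development"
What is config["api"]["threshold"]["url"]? False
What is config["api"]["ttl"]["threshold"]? "debug"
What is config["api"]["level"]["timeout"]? 60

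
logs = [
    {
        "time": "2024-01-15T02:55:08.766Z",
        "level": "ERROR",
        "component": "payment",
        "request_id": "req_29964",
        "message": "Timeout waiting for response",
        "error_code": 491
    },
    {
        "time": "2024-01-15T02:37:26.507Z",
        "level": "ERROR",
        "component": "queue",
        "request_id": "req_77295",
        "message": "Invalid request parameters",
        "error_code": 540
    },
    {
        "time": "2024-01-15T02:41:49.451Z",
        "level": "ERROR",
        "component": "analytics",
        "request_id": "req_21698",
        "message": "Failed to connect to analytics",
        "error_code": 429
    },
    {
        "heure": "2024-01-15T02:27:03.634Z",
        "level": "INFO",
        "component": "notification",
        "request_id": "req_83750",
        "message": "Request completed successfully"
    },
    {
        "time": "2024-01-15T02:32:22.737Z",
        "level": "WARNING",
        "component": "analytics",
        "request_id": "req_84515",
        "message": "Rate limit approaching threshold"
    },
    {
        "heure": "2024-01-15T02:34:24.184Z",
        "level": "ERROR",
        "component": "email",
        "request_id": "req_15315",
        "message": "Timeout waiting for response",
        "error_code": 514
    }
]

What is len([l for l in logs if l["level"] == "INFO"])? 1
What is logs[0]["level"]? "ERROR"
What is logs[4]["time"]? "2024-01-15T02:32:22.737Z"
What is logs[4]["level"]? "WARNING"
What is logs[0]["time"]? "2024-01-15T02:55:08.766Z"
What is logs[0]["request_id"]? "req_29964"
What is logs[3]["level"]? "INFO"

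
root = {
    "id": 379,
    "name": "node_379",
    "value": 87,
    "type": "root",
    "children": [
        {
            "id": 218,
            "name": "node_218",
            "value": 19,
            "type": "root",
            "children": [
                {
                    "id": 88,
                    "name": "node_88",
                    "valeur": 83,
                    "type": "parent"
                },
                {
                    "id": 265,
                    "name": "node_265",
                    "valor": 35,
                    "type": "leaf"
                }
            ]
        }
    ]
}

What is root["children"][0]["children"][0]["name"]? "node_88"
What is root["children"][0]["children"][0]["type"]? "parent"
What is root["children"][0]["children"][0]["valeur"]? 83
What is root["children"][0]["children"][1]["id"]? 265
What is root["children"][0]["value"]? 19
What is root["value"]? 87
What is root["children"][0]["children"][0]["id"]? 88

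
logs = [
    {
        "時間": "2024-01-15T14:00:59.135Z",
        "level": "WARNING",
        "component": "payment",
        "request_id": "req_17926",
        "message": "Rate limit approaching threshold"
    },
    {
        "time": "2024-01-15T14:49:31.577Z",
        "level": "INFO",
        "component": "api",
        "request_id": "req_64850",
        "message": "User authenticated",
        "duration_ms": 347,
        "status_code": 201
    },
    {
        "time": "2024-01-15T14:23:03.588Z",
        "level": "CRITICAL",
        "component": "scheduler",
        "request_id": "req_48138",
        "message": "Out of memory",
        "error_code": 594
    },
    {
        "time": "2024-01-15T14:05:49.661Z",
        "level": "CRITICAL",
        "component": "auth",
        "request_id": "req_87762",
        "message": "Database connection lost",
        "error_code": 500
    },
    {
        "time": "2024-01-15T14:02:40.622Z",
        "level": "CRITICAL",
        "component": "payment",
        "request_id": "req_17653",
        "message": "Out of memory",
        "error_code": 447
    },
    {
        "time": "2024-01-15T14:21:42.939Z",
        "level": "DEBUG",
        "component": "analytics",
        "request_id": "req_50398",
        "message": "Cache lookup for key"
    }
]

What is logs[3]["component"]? "auth"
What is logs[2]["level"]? "CRITICAL"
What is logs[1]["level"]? "INFO"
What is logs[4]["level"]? "CRITICAL"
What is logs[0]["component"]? "payment"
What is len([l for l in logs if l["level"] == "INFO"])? 1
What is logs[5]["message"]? "Cache lookup for key"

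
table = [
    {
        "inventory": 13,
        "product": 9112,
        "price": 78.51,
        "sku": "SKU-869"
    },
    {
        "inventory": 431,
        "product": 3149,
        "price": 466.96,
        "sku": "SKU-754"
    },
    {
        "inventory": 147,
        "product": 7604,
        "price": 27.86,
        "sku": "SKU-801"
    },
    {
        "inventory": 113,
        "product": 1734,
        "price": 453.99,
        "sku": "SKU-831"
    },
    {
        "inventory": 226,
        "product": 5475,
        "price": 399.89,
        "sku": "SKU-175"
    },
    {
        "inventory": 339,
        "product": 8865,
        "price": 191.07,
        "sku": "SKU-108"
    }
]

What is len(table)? 6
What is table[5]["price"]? 191.07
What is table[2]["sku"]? "SKU-801"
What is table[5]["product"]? 8865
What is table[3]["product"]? 1734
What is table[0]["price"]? 78.51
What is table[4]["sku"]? "SKU-175"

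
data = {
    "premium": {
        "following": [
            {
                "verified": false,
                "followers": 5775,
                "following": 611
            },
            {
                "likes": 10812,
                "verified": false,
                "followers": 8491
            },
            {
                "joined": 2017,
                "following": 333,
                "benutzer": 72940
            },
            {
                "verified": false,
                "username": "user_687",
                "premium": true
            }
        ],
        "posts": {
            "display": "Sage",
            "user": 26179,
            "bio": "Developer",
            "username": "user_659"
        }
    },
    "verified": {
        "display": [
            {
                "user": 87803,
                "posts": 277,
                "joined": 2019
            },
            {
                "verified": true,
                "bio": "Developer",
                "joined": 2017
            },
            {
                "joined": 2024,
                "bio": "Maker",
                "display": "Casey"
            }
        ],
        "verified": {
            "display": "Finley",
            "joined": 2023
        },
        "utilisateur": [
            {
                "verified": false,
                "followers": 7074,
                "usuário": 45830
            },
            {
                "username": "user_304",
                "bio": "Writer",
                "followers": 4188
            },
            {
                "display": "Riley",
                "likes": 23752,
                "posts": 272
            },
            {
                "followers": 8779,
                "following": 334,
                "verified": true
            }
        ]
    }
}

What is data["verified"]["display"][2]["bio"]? "Maker"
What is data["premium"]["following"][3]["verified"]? False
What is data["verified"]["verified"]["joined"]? 2023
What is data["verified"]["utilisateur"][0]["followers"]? 7074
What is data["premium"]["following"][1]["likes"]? 10812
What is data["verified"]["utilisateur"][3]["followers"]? 8779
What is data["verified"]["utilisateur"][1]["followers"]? 4188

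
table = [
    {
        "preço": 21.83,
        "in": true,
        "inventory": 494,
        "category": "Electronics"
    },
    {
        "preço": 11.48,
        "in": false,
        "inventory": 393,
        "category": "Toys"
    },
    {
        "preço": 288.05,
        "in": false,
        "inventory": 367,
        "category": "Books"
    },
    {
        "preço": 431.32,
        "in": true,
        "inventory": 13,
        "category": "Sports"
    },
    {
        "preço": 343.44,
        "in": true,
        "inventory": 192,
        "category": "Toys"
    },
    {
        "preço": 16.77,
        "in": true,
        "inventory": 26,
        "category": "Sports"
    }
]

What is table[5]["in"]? True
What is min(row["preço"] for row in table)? 11.48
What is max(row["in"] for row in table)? True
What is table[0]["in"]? True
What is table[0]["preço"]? 21.83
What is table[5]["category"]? "Sports"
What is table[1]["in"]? False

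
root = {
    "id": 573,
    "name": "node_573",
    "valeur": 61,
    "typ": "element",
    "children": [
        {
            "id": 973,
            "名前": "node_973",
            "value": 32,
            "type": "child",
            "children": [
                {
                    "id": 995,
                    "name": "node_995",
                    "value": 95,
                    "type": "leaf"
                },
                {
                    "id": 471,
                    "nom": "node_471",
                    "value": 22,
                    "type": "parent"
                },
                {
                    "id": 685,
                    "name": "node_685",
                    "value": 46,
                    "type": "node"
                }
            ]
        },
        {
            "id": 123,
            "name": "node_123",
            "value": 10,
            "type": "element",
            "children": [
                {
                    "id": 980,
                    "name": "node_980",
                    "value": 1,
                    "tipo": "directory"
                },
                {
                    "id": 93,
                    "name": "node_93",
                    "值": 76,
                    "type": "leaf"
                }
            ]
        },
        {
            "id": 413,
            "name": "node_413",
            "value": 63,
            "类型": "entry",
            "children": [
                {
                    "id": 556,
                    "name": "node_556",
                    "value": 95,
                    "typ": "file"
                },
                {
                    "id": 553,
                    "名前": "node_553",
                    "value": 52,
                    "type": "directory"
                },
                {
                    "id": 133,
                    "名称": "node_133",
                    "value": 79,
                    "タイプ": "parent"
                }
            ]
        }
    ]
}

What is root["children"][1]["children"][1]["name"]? "node_93"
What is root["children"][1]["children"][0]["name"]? "node_980"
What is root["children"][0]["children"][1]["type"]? "parent"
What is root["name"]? "node_573"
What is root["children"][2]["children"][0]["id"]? 556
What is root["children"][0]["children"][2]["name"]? "node_685"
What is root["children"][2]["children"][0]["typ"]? "file"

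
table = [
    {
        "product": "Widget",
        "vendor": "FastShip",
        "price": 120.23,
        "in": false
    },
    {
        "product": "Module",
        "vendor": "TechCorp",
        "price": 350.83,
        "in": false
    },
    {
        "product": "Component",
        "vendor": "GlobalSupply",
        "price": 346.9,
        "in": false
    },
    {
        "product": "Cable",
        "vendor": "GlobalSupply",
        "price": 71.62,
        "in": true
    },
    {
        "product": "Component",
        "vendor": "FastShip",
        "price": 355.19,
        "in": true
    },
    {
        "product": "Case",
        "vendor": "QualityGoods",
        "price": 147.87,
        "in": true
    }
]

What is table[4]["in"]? True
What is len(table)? 6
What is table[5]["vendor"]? "QualityGoods"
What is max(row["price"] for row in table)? 355.19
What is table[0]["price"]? 120.23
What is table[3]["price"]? 71.62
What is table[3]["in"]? True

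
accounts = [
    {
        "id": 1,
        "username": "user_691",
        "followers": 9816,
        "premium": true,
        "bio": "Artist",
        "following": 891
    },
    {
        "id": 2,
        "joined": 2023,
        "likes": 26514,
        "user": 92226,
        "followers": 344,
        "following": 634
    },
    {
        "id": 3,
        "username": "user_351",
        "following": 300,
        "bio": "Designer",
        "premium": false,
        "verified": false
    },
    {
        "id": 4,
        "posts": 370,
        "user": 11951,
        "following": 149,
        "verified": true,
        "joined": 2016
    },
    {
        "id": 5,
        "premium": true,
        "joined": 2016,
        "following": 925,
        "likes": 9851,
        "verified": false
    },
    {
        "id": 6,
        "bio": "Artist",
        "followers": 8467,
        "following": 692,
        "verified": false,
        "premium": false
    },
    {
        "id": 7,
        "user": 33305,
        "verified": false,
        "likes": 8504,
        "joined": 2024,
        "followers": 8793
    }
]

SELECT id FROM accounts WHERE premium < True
[3, 6]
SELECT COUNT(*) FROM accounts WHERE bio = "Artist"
2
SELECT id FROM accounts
[1, 2, 3, 4, 5, 6, 7]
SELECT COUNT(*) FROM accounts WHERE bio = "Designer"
1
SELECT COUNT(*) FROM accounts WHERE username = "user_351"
1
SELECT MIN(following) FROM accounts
149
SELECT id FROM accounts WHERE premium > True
[]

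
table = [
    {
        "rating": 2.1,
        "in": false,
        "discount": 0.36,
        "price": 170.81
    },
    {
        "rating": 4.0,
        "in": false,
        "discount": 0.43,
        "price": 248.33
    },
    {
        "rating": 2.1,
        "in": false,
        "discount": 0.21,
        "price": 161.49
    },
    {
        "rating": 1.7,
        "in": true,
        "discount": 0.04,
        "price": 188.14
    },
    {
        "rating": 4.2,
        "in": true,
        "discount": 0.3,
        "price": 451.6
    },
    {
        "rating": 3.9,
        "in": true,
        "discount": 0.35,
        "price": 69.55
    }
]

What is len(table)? 6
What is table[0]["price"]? 170.81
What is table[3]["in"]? True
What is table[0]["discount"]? 0.36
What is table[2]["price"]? 161.49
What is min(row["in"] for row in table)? False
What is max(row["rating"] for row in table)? 4.2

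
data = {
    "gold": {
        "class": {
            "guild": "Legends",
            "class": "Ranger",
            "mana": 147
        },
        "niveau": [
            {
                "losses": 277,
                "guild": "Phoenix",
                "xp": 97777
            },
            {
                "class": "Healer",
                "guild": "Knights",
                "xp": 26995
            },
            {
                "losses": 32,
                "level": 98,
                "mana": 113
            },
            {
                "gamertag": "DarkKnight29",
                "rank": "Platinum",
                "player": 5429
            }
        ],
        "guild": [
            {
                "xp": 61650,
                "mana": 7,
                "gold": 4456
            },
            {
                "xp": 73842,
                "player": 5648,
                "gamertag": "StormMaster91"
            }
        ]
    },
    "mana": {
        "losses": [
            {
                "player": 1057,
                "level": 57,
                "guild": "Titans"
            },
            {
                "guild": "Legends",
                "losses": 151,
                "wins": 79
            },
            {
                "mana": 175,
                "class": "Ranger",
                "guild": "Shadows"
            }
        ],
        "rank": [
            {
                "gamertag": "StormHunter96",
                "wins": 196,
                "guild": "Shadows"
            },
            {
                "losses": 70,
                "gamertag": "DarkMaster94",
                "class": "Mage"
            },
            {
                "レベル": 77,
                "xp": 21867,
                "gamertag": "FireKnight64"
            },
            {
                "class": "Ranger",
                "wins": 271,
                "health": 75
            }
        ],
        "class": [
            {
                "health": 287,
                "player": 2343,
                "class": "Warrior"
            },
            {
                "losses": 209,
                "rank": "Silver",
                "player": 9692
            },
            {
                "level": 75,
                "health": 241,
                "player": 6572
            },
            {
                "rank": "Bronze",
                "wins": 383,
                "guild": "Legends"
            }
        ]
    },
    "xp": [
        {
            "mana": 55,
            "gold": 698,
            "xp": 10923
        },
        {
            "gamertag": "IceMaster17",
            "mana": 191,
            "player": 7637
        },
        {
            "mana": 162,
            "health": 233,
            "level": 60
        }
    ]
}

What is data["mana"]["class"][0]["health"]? 287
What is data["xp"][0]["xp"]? 10923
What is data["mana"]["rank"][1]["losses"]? 70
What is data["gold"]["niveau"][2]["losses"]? 32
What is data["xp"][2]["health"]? 233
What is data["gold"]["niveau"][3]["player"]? 5429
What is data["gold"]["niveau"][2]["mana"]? 113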